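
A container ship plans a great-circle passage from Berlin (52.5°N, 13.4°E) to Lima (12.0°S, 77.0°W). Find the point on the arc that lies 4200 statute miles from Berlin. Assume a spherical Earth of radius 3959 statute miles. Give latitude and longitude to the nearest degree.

Convert each endpoint to a unit vector on the sphere (x = cos φ cos λ, y = cos φ sin λ, z = sin φ).
The central angle between the endpoints is δ = arccos(p₁·p₂) ≈ 1.741 rad (99.7°). The total great-circle distance is δ·R ≈ 1.741 × 3959 ≈ 6891 mi, so the target fraction is f = 4200/6891 ≈ 0.609.
Interpolate at f ≈ 0.609 with slerp weights a = sin((1−f)δ)/sin δ ≈ 0.638, b = sin(fδ)/sin δ ≈ 0.886.
p = a·p₁ + b·p₂ ≈ (0.573, -0.754, 0.322); φ = arcsin(p_z) ≈ 18.78°, λ = atan2(p_y, p_x) ≈ -52.79°.

≈ 19°N, 53°W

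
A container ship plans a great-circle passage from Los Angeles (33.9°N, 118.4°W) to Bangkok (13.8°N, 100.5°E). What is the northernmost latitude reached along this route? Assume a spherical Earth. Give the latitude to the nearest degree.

The great circle lies in the plane with unit normal n̂ = (p₁ × p₂)/|p₁ × p₂|.
Here n̂_z ≈ -0.582; the vertex latitude is φ_max = arccos|n̂_z| ≈ 54.4°.
Check via Clairaut: cos φ_max = |cos φ₁| · sin C = cos(33.9°)·sin(44.5°) ≈ 0.582, again giving ≈ 54.4°.

≈ 54°N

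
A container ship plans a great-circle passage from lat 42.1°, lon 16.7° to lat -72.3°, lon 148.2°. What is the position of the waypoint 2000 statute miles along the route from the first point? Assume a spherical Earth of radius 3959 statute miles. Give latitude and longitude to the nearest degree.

The haversine formula gives a central angle δ ≈ 2.479 rad (142.0°) between the endpoints. The total great-circle distance is δ·R ≈ 2.479 × 3959 ≈ 9813 mi, so the target fraction is f = 2000/9813 ≈ 0.204.
Interpolate at f ≈ 0.204 with slerp weights a = sin((1−f)δ)/sin δ ≈ 1.495, b = sin(fδ)/sin δ ≈ 0.786.
p = a·p₁ + b·p₂ ≈ (0.859, 0.445, 0.253); φ = arcsin(p_z) ≈ 14.66°, λ = atan2(p_y, p_x) ≈ 27.37°.

≈ lat 15°, lon 27°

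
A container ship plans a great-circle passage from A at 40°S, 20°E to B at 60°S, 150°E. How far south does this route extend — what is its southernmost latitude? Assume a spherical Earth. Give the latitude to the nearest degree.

≈ 72°S

The great circle lies in the plane with unit normal n̂ = (p₁ × p₂)/|p₁ × p₂|.
Here n̂_z ≈ +0.309; the vertex latitude is φ_max = arccos|n̂_z| ≈ 72.0°.
Check via Clairaut: cos φ_max = |cos φ₁| · sin C = cos(40.0°)·sin(156.2°) ≈ 0.309, again giving ≈ 72.0°.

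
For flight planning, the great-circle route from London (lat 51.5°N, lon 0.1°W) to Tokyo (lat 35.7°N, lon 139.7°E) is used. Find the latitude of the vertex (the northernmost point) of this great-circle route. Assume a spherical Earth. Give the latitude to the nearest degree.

The great circle lies in the plane with unit normal n̂ = (p₁ × p₂)/|p₁ × p₂|.
Here n̂_z ≈ +0.327; the vertex latitude is φ_max = arccos|n̂_z| ≈ 70.9°.

≈ 71°N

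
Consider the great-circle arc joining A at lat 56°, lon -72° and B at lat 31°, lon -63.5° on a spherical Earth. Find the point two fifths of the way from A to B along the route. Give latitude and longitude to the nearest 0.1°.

≈ lat 46.1°, lon -67.7°

Write both endpoints as unit vectors p₁, p₂ with components (cos φ cos λ, cos φ sin λ, sin φ).
The central angle between the endpoints is δ = arccos(p₁·p₂) ≈ 0.449 rad (25.7°).
Interpolate at f = 2/5 with slerp weights a = sin((1−f)δ)/sin δ ≈ 0.613, b = sin(fδ)/sin δ ≈ 0.412.
p = a·p₁ + b·p₂ ≈ (0.263, -0.642, 0.720); φ = arcsin(p_z) ≈ 46.08°, λ = atan2(p_y, p_x) ≈ -67.69°.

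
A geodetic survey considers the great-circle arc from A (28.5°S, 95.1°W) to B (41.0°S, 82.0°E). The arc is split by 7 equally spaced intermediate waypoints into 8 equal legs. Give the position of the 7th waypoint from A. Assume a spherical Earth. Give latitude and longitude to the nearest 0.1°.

Convert each endpoint to a unit vector on the sphere (x = cos φ cos λ, y = cos φ sin λ, z = sin φ).
The central angle between the endpoints is δ = arccos(p₁·p₂) ≈ 1.928 rad (110.4°).
Interpolate at f = 7/8 with slerp weights a = sin((1−f)δ)/sin δ ≈ 0.255, b = sin(fδ)/sin δ ≈ 1.060.
p = a·p₁ + b·p₂ ≈ (0.091, 0.569, -0.817); φ = arcsin(p_z) ≈ -54.79°, λ = atan2(p_y, p_x) ≈ 80.87°.

≈ (54.8°S, 80.9°E)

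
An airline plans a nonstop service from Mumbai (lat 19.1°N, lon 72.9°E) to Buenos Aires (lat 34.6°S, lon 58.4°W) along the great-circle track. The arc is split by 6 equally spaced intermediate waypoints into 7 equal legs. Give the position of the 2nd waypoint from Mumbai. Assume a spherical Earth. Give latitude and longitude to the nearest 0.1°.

From cos δ = sin φ₁ sin φ₂ + cos φ₁ cos φ₂ cos Δλ, the central angle is δ ≈ 2.345 rad (134.4°).
Interpolate at f = 2/7 with slerp weights a = sin((1−f)δ)/sin δ ≈ 1.391, b = sin(fδ)/sin δ ≈ 0.869.
p = a·p₁ + b·p₂ ≈ (0.761, 0.647, -0.038); φ = arcsin(p_z) ≈ -2.18°, λ = atan2(p_y, p_x) ≈ 40.39°.

≈ lat 2.2°S, lon 40.4°E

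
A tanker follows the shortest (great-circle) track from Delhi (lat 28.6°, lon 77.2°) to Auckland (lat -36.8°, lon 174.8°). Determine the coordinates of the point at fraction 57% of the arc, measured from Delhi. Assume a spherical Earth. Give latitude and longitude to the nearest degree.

≈ lat -11°, lon 129°

Convert each endpoint to a unit vector on the sphere (x = cos φ cos λ, y = cos φ sin λ, z = sin φ).
The central angle between the endpoints is δ = arccos(p₁·p₂) ≈ 1.960 rad (112.3°).
Interpolate at f = 0.57 with slerp weights a = sin((1−f)δ)/sin δ ≈ 0.807, b = sin(fδ)/sin δ ≈ 0.972.
p = a·p₁ + b·p₂ ≈ (-0.618, 0.761, -0.196); φ = arcsin(p_z) ≈ -11.29°, λ = atan2(p_y, p_x) ≈ 129.06°.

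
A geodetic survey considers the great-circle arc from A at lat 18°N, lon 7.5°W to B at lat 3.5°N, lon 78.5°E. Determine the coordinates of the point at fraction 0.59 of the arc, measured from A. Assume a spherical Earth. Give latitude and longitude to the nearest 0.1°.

Write both endpoints as unit vectors p₁, p₂ with components (cos φ cos λ, cos φ sin λ, sin φ).
The central angle between the endpoints is δ = arccos(p₁·p₂) ≈ 1.486 rad (85.1°).
Interpolate at f = 0.59 with slerp weights a = sin((1−f)δ)/sin δ ≈ 0.574, b = sin(fδ)/sin δ ≈ 0.771.
p = a·p₁ + b·p₂ ≈ (0.695, 0.683, 0.225); φ = arcsin(p_z) ≈ 12.98°, λ = atan2(p_y, p_x) ≈ 44.51°.

≈ lat 13.0°N, lon 44.5°E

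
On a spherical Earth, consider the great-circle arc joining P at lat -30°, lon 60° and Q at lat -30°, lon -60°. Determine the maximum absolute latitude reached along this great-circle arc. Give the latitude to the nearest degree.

The great circle lies in the plane with unit normal n̂ = (p₁ × p₂)/|p₁ × p₂|.
Here n̂_z ≈ -0.655; the vertex latitude is φ_max = arccos|n̂_z| ≈ 49.1°.

≈ -49°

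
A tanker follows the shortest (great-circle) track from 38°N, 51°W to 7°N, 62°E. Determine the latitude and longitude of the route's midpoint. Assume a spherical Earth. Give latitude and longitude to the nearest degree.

The haversine formula gives a central angle δ ≈ 1.803 rad (103.3°) between the endpoints.
Interpolate at f = 1/2 with slerp weights a = sin((1−f)δ)/sin δ ≈ 0.806, b = sin(fδ)/sin δ ≈ 0.806.
p = a·p₁ + b·p₂ ≈ (0.775, 0.213, 0.595); φ = arcsin(p_z) ≈ 36.48°, λ = atan2(p_y, p_x) ≈ 15.35°.

≈ 36°N, 15°E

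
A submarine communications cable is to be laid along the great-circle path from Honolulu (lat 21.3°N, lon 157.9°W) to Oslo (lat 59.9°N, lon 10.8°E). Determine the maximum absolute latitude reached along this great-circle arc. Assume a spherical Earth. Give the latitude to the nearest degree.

The great circle lies in the plane with unit normal n̂ = (p₁ × p₂)/|p₁ × p₂|.
Here n̂_z ≈ +0.093; the vertex latitude is φ_max = arccos|n̂_z| ≈ 84.7°.

≈ 85°N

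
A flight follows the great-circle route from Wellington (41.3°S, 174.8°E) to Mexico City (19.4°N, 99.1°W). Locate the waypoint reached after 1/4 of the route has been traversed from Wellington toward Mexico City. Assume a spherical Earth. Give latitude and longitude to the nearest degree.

≈ 30°S, 157°W

The haversine formula gives a central angle δ ≈ 1.743 rad (99.8°) between the endpoints.
Interpolate at f = 1/4 with slerp weights a = sin((1−f)δ)/sin δ ≈ 0.980, b = sin(fδ)/sin δ ≈ 0.428.
p = a·p₁ + b·p₂ ≈ (-0.797, -0.332, -0.504); φ = arcsin(p_z) ≈ -30.29°, λ = atan2(p_y, p_x) ≈ -157.37°.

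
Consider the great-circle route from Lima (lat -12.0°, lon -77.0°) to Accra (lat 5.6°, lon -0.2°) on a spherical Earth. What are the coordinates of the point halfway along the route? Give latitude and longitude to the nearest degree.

Write both endpoints as unit vectors p₁, p₂ with components (cos φ cos λ, cos φ sin λ, sin φ).
The central angle between the endpoints is δ = arccos(p₁·p₂) ≈ 1.367 rad (78.3°).
Interpolate at f = 1/2 with slerp weights a = sin((1−f)δ)/sin δ ≈ 0.645, b = sin(fδ)/sin δ ≈ 0.645.
p = a·p₁ + b·p₂ ≈ (0.784, -0.617, -0.071); φ = arcsin(p_z) ≈ -4.08°, λ = atan2(p_y, p_x) ≈ -38.21°.

≈ lat -4°, lon -38°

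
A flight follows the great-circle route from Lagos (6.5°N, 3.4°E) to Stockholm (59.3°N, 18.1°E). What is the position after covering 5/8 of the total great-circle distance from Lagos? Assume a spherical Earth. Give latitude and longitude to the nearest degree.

Convert each endpoint to a unit vector on the sphere (x = cos φ cos λ, y = cos φ sin λ, z = sin φ).
The central angle between the endpoints is δ = arccos(p₁·p₂) ≈ 0.942 rad (54.0°).
Interpolate at f = 5/8 with slerp weights a = sin((1−f)δ)/sin δ ≈ 0.428, b = sin(fδ)/sin δ ≈ 0.687.
p = a·p₁ + b·p₂ ≈ (0.758, 0.134, 0.639); φ = arcsin(p_z) ≈ 39.71°, λ = atan2(p_y, p_x) ≈ 10.04°.

≈ 40°N, 10°E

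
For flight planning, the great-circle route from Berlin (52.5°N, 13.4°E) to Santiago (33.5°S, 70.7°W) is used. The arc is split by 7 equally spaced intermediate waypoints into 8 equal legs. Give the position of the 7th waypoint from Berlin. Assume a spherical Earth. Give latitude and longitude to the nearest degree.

≈ 22°S, 61°W

Convert each endpoint to a unit vector on the sphere (x = cos φ cos λ, y = cos φ sin λ, z = sin φ).
The central angle between the endpoints is δ = arccos(p₁·p₂) ≈ 1.967 rad (112.7°).
Interpolate at f = 7/8 with slerp weights a = sin((1−f)δ)/sin δ ≈ 0.264, b = sin(fδ)/sin δ ≈ 1.072.
p = a·p₁ + b·p₂ ≈ (0.452, -0.806, -0.382); φ = arcsin(p_z) ≈ -22.47°, λ = atan2(p_y, p_x) ≈ -60.75°.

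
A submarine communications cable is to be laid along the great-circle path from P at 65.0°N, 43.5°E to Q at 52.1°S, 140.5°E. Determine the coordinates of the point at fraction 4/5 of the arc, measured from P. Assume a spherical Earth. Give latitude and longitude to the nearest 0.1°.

≈ 28.5°S, 121.0°E

From cos δ = sin φ₁ sin φ₂ + cos φ₁ cos φ₂ cos Δλ, the central angle is δ ≈ 2.414 rad (138.3°).
Interpolate at f = 4/5 with slerp weights a = sin((1−f)δ)/sin δ ≈ 0.698, b = sin(fδ)/sin δ ≈ 1.407.
p = a·p₁ + b·p₂ ≈ (-0.453, 0.753, -0.478); φ = arcsin(p_z) ≈ -28.53°, λ = atan2(p_y, p_x) ≈ 121.03°.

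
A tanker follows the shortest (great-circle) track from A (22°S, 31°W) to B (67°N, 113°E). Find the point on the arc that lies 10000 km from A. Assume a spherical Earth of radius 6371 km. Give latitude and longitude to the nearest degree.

≈ (62°N, 9°E)

Convert each endpoint to a unit vector on the sphere (x = cos φ cos λ, y = cos φ sin λ, z = sin φ).
The central angle between the endpoints is δ = arccos(p₁·p₂) ≈ 2.263 rad (129.6°). The total great-circle distance is δ·R ≈ 2.263 × 6371 ≈ 14415 km, so the target fraction is f = 10000/14415 ≈ 0.694.
Interpolate at f ≈ 0.694 with slerp weights a = sin((1−f)δ)/sin δ ≈ 0.830, b = sin(fδ)/sin δ ≈ 1.299.
p = a·p₁ + b·p₂ ≈ (0.461, 0.071, 0.885); φ = arcsin(p_z) ≈ 62.20°, λ = atan2(p_y, p_x) ≈ 8.74°.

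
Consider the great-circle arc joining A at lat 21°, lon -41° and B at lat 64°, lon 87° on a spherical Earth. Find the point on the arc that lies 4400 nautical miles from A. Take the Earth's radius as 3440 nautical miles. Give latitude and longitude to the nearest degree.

Write both endpoints as unit vectors p₁, p₂ with components (cos φ cos λ, cos φ sin λ, sin φ).
The central angle between the endpoints is δ = arccos(p₁·p₂) ≈ 1.501 rad (86.0°). The total great-circle distance is δ·R ≈ 1.501 × 3440 ≈ 5162 nmi, so the target fraction is f = 4400/5162 ≈ 0.852.
Interpolate at f ≈ 0.852 with slerp weights a = sin((1−f)δ)/sin δ ≈ 0.220, b = sin(fδ)/sin δ ≈ 0.960.
p = a·p₁ + b·p₂ ≈ (0.177, 0.285, 0.942); φ = arcsin(p_z) ≈ 70.37°, λ = atan2(p_y, p_x) ≈ 58.16°.

≈ lat 70°, lon 58°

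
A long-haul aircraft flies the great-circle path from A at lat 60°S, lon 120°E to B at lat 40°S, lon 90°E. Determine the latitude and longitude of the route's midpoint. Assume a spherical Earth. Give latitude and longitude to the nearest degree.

≈ lat 51°S, lon 102°E

From cos δ = sin φ₁ sin φ₂ + cos φ₁ cos φ₂ cos Δλ, the central angle is δ ≈ 0.477 rad (27.3°).
Interpolate at f = 1/2 with slerp weights a = sin((1−f)δ)/sin δ ≈ 0.515, b = sin(fδ)/sin δ ≈ 0.515.
p = a·p₁ + b·p₂ ≈ (-0.129, 0.617, -0.776); φ = arcsin(p_z) ≈ -50.93°, λ = atan2(p_y, p_x) ≈ 101.78°.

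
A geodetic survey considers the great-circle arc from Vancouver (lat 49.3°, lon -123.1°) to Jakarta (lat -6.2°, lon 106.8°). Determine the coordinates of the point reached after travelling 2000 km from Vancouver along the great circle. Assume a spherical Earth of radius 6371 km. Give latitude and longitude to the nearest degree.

Convert each endpoint to a unit vector on the sphere (x = cos φ cos λ, y = cos φ sin λ, z = sin φ).
The central angle between the endpoints is δ = arccos(p₁·p₂) ≈ 2.094 rad (120.0°). The total great-circle distance is δ·R ≈ 2.094 × 6371 ≈ 13339 km, so the target fraction is f = 2000/13339 ≈ 0.150.
Interpolate at f ≈ 0.150 with slerp weights a = sin((1−f)δ)/sin δ ≈ 1.129, b = sin(fδ)/sin δ ≈ 0.356.
p = a·p₁ + b·p₂ ≈ (-0.505, -0.278, 0.818); φ = arcsin(p_z) ≈ 54.84°, λ = atan2(p_y, p_x) ≈ -151.18°.

≈ lat 55°, lon -151°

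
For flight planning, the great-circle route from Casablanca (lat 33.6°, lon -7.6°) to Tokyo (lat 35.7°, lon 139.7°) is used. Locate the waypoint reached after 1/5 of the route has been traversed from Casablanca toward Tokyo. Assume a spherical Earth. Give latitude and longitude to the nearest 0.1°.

≈ lat 51.4°, lon 7.4°

Convert each endpoint to a unit vector on the sphere (x = cos φ cos λ, y = cos φ sin λ, z = sin φ).
The central angle between the endpoints is δ = arccos(p₁·p₂) ≈ 1.820 rad (104.3°).
Interpolate at f = 1/5 with slerp weights a = sin((1−f)δ)/sin δ ≈ 1.025, b = sin(fδ)/sin δ ≈ 0.367.
p = a·p₁ + b·p₂ ≈ (0.619, 0.080, 0.782); φ = arcsin(p_z) ≈ 51.40°, λ = atan2(p_y, p_x) ≈ 7.37°.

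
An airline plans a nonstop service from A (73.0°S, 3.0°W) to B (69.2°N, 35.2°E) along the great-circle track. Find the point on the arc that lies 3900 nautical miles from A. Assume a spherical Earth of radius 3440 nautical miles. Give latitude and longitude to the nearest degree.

≈ (9°S, 17°E)

Convert each endpoint to a unit vector on the sphere (x = cos φ cos λ, y = cos φ sin λ, z = sin φ).
The central angle between the endpoints is δ = arccos(p₁·p₂) ≈ 2.519 rad (144.3°). The total great-circle distance is δ·R ≈ 2.519 × 3440 ≈ 8665 nmi, so the target fraction is f = 3900/8665 ≈ 0.450.
Interpolate at f ≈ 0.450 with slerp weights a = sin((1−f)δ)/sin δ ≈ 1.686, b = sin(fδ)/sin δ ≈ 1.554.
p = a·p₁ + b·p₂ ≈ (0.943, 0.292, -0.159); φ = arcsin(p_z) ≈ -9.17°, λ = atan2(p_y, p_x) ≈ 17.22°.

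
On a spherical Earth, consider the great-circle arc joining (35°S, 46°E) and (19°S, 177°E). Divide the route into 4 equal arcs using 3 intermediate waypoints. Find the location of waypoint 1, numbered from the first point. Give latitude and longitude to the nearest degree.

From cos δ = sin φ₁ sin φ₂ + cos φ₁ cos φ₂ cos Δλ, the central angle is δ ≈ 1.898 rad (108.7°).
Interpolate at f = 1/4 with slerp weights a = sin((1−f)δ)/sin δ ≈ 1.045, b = sin(fδ)/sin δ ≈ 0.482.
p = a·p₁ + b·p₂ ≈ (0.139, 0.639, -0.756); φ = arcsin(p_z) ≈ -49.13°, λ = atan2(p_y, p_x) ≈ 77.75°.

≈ (49°S, 78°E)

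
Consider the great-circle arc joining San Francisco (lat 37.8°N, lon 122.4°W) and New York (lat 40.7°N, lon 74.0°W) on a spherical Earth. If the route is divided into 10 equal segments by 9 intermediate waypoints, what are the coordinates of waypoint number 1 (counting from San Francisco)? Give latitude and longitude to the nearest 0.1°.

≈ lat 39.0°N, lon 117.9°W

Convert each endpoint to a unit vector on the sphere (x = cos φ cos λ, y = cos φ sin λ, z = sin φ).
The central angle between the endpoints is δ = arccos(p₁·p₂) ≈ 0.648 rad (37.1°).
Interpolate at f = 1/10 with slerp weights a = sin((1−f)δ)/sin δ ≈ 0.912, b = sin(fδ)/sin δ ≈ 0.107.
p = a·p₁ + b·p₂ ≈ (-0.364, -0.687, 0.629); φ = arcsin(p_z) ≈ 38.99°, λ = atan2(p_y, p_x) ≈ -117.91°.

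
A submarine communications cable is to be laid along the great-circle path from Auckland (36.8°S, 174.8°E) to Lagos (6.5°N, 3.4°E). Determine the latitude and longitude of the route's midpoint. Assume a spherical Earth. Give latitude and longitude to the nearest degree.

Convert each endpoint to a unit vector on the sphere (x = cos φ cos λ, y = cos φ sin λ, z = sin φ).
The central angle between the endpoints is δ = arccos(p₁·p₂) ≈ 2.595 rad (148.7°).
Interpolate at f = 1/2 with slerp weights a = sin((1−f)δ)/sin δ ≈ 1.853, b = sin(fδ)/sin δ ≈ 1.853.
p = a·p₁ + b·p₂ ≈ (0.360, 0.244, -0.900); φ = arcsin(p_z) ≈ -64.22°, λ = atan2(p_y, p_x) ≈ 34.08°.

≈ 64°S, 34°E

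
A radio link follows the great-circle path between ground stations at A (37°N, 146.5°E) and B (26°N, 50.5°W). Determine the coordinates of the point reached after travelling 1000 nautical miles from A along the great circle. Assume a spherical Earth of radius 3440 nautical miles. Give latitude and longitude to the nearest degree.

Write both endpoints as unit vectors p₁, p₂ with components (cos φ cos λ, cos φ sin λ, sin φ).
The central angle between the endpoints is δ = arccos(p₁·p₂) ≈ 2.007 rad (115.0°). The total great-circle distance is δ·R ≈ 2.007 × 3440 ≈ 6905 nmi, so the target fraction is f = 1000/6905 ≈ 0.145.
Interpolate at f ≈ 0.145 with slerp weights a = sin((1−f)δ)/sin δ ≈ 1.092, b = sin(fδ)/sin δ ≈ 0.316.
p = a·p₁ + b·p₂ ≈ (-0.546, 0.262, 0.796); φ = arcsin(p_z) ≈ 52.72°, λ = atan2(p_y, p_x) ≈ 154.39°.

≈ (53°N, 154°E)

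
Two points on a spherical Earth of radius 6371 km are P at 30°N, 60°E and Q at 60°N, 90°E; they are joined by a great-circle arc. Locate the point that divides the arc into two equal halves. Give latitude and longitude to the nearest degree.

≈ 46°N, 71°E

From cos δ = sin φ₁ sin φ₂ + cos φ₁ cos φ₂ cos Δλ, the central angle is δ ≈ 0.630 rad (36.1°).
Interpolate at f = 1/2 with slerp weights a = sin((1−f)δ)/sin δ ≈ 0.526, b = sin(fδ)/sin δ ≈ 0.526.
p = a·p₁ + b·p₂ ≈ (0.228, 0.657, 0.718); φ = arcsin(p_z) ≈ 45.92°, λ = atan2(p_y, p_x) ≈ 70.89°.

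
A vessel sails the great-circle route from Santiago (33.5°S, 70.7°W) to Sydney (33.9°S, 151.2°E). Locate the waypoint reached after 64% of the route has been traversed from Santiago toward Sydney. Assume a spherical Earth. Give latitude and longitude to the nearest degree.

The haversine formula gives a central angle δ ≈ 1.780 rad (102.0°) between the endpoints.
Interpolate at f = 0.64 with slerp weights a = sin((1−f)δ)/sin δ ≈ 0.611, b = sin(fδ)/sin δ ≈ 0.928.
p = a·p₁ + b·p₂ ≈ (-0.507, -0.110, -0.855); φ = arcsin(p_z) ≈ -58.76°, λ = atan2(p_y, p_x) ≈ -167.79°.

≈ (59°S, 168°W)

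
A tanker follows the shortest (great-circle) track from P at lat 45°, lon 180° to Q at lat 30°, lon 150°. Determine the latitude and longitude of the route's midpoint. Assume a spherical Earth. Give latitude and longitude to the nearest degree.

≈ lat 38°, lon 163°

Convert each endpoint to a unit vector on the sphere (x = cos φ cos λ, y = cos φ sin λ, z = sin φ).
The central angle between the endpoints is δ = arccos(p₁·p₂) ≈ 0.487 rad (27.9°).
Interpolate at f = 1/2 with slerp weights a = sin((1−f)δ)/sin δ ≈ 0.515, b = sin(fδ)/sin δ ≈ 0.515.
p = a·p₁ + b·p₂ ≈ (-0.751, 0.223, 0.622); φ = arcsin(p_z) ≈ 38.45°, λ = atan2(p_y, p_x) ≈ 163.45°.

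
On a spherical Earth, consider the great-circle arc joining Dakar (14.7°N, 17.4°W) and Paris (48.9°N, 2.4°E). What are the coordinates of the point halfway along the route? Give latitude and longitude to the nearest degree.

Write both endpoints as unit vectors p₁, p₂ with components (cos φ cos λ, cos φ sin λ, sin φ).
The central angle between the endpoints is δ = arccos(p₁·p₂) ≈ 0.661 rad (37.9°).
Interpolate at f = 1/2 with slerp weights a = sin((1−f)δ)/sin δ ≈ 0.529, b = sin(fδ)/sin δ ≈ 0.529.
p = a·p₁ + b·p₂ ≈ (0.835, -0.138, 0.532); φ = arcsin(p_z) ≈ 32.17°, λ = atan2(p_y, p_x) ≈ -9.41°.

≈ 32°N, 9°W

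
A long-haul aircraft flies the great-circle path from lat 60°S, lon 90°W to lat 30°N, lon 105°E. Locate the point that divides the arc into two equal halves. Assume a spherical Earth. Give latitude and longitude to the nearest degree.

≈ lat 42°S, lon 124°E

Write both endpoints as unit vectors p₁, p₂ with components (cos φ cos λ, cos φ sin λ, sin φ).
The central angle between the endpoints is δ = arccos(p₁·p₂) ≈ 2.589 rad (148.4°).
Interpolate at f = 1/2 with slerp weights a = sin((1−f)δ)/sin δ ≈ 1.834, b = sin(fδ)/sin δ ≈ 1.834.
p = a·p₁ + b·p₂ ≈ (-0.411, 0.617, -0.671); φ = arcsin(p_z) ≈ -42.15°, λ = atan2(p_y, p_x) ≈ 123.67°.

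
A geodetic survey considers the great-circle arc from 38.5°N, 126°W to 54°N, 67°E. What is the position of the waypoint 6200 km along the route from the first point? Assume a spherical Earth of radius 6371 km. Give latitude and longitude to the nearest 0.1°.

≈ 82.5°N, 111.5°E

From cos δ = sin φ₁ sin φ₂ + cos φ₁ cos φ₂ cos Δλ, the central angle is δ ≈ 1.515 rad (86.8°). The total great-circle distance is δ·R ≈ 1.515 × 6371 ≈ 9654 km, so the target fraction is f = 6200/9654 ≈ 0.642.
Interpolate at f ≈ 0.642 with slerp weights a = sin((1−f)δ)/sin δ ≈ 0.517, b = sin(fδ)/sin δ ≈ 0.828.
p = a·p₁ + b·p₂ ≈ (-0.048, 0.121, 0.992); φ = arcsin(p_z) ≈ 82.54°, λ = atan2(p_y, p_x) ≈ 111.51°.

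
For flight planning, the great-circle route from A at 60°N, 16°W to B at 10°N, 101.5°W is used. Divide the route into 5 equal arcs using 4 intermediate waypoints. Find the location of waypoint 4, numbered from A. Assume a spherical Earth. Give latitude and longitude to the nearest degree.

≈ 23°N, 93°W

The haversine formula gives a central angle δ ≈ 1.381 rad (79.1°) between the endpoints.
Interpolate at f = 4/5 with slerp weights a = sin((1−f)δ)/sin δ ≈ 0.278, b = sin(fδ)/sin δ ≈ 0.910.
p = a·p₁ + b·p₂ ≈ (-0.045, -0.916, 0.398); φ = arcsin(p_z) ≈ 23.48°, λ = atan2(p_y, p_x) ≈ -92.82°.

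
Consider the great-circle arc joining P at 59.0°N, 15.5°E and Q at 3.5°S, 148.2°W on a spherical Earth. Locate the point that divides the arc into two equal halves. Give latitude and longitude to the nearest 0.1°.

≈ 56.6°N, 132.2°W

The haversine formula gives a central angle δ ≈ 2.148 rad (123.1°) between the endpoints.
Interpolate at f = 1/2 with slerp weights a = sin((1−f)δ)/sin δ ≈ 1.049, b = sin(fδ)/sin δ ≈ 1.049.
p = a·p₁ + b·p₂ ≈ (-0.369, -0.407, 0.835); φ = arcsin(p_z) ≈ 56.64°, λ = atan2(p_y, p_x) ≈ -132.19°.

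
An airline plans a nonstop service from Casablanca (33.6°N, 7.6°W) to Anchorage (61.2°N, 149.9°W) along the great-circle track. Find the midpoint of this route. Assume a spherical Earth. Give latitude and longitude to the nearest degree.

≈ (69°N, 41°W)

Convert each endpoint to a unit vector on the sphere (x = cos φ cos λ, y = cos φ sin λ, z = sin φ).
The central angle between the endpoints is δ = arccos(p₁·p₂) ≈ 1.403 rad (80.4°).
Interpolate at f = 1/2 with slerp weights a = sin((1−f)δ)/sin δ ≈ 0.654, b = sin(fδ)/sin δ ≈ 0.654.
p = a·p₁ + b·p₂ ≈ (0.268, -0.230, 0.936); φ = arcsin(p_z) ≈ 69.33°, λ = atan2(p_y, p_x) ≈ -40.71°.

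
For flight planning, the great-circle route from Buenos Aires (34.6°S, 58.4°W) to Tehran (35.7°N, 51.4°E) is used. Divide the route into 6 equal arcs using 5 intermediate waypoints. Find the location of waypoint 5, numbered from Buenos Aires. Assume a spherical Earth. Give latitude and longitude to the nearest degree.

Write both endpoints as unit vectors p₁, p₂ with components (cos φ cos λ, cos φ sin λ, sin φ).
The central angle between the endpoints is δ = arccos(p₁·p₂) ≈ 2.163 rad (123.9°).
Interpolate at f = 5/6 with slerp weights a = sin((1−f)δ)/sin δ ≈ 0.425, b = sin(fδ)/sin δ ≈ 1.173.
p = a·p₁ + b·p₂ ≈ (0.777, 0.446, 0.443); φ = arcsin(p_z) ≈ 26.30°, λ = atan2(p_y, p_x) ≈ 29.86°.

≈ 26°N, 30°E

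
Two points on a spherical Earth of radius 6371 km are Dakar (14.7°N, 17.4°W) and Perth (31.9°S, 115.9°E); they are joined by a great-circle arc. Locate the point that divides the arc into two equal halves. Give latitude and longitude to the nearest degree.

The haversine formula gives a central angle δ ≈ 2.342 rad (134.2°) between the endpoints.
Interpolate at f = 1/2 with slerp weights a = sin((1−f)δ)/sin δ ≈ 1.285, b = sin(fδ)/sin δ ≈ 1.285.
p = a·p₁ + b·p₂ ≈ (0.710, 0.610, -0.353); φ = arcsin(p_z) ≈ -20.67°, λ = atan2(p_y, p_x) ≈ 40.67°.

≈ 21°S, 41°E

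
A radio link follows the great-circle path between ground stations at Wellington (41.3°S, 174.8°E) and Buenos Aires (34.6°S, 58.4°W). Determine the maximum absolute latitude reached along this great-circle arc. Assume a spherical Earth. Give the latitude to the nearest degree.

≈ 60°S

The great circle lies in the plane with unit normal n̂ = (p₁ × p₂)/|p₁ × p₂|.
Here n̂_z ≈ +0.495; the vertex latitude is φ_max = arccos|n̂_z| ≈ 60.3°.
Check via Clairaut: cos φ_max = |cos φ₁| · sin C = cos(41.3°)·sin(138.8°) ≈ 0.495, again giving ≈ 60.3°.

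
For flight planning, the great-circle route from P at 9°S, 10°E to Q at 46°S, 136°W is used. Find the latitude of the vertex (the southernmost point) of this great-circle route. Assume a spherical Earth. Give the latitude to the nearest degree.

The great circle lies in the plane with unit normal n̂ = (p₁ × p₂)/|p₁ × p₂|.
Here n̂_z ≈ -0.431; the vertex latitude is φ_max = arccos|n̂_z| ≈ 64.5°.
Check via Clairaut: cos φ_max = |cos φ₁| · sin C = cos(9.0°)·sin(154.1°) ≈ 0.431, again giving ≈ 64.5°.

≈ 64°S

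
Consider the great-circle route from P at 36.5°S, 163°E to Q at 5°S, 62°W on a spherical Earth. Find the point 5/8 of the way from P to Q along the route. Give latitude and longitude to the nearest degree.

≈ 36°S, 98°W

Write both endpoints as unit vectors p₁, p₂ with components (cos φ cos λ, cos φ sin λ, sin φ).
The central angle between the endpoints is δ = arccos(p₁·p₂) ≈ 2.111 rad (121.0°).
Interpolate at f = 5/8 with slerp weights a = sin((1−f)δ)/sin δ ≈ 0.830, b = sin(fδ)/sin δ ≈ 1.129.
p = a·p₁ + b·p₂ ≈ (-0.110, -0.798, -0.592); φ = arcsin(p_z) ≈ -36.30°, λ = atan2(p_y, p_x) ≈ -97.82°.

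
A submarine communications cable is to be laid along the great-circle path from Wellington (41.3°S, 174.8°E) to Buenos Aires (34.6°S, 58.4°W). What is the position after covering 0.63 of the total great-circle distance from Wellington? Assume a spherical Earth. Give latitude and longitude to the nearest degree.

≈ 57°S, 95°W

Convert each endpoint to a unit vector on the sphere (x = cos φ cos λ, y = cos φ sin λ, z = sin φ).
The central angle between the endpoints is δ = arccos(p₁·p₂) ≈ 1.566 rad (89.8°).
Interpolate at f = 0.63 with slerp weights a = sin((1−f)δ)/sin δ ≈ 0.548, b = sin(fδ)/sin δ ≈ 0.834.
p = a·p₁ + b·p₂ ≈ (-0.050, -0.548, -0.835); φ = arcsin(p_z) ≈ -56.64°, λ = atan2(p_y, p_x) ≈ -95.21°.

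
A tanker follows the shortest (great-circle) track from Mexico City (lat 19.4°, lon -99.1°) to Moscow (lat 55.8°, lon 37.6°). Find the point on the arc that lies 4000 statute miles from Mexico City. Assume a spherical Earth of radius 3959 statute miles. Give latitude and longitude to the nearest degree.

≈ lat 66°, lon -45°

Convert each endpoint to a unit vector on the sphere (x = cos φ cos λ, y = cos φ sin λ, z = sin φ).
The central angle between the endpoints is δ = arccos(p₁·p₂) ≈ 1.682 rad (96.4°). The total great-circle distance is δ·R ≈ 1.682 × 3959 ≈ 6660 mi, so the target fraction is f = 4000/6660 ≈ 0.601.
Interpolate at f ≈ 0.601 with slerp weights a = sin((1−f)δ)/sin δ ≈ 0.626, b = sin(fδ)/sin δ ≈ 0.852.
p = a·p₁ + b·p₂ ≈ (0.286, -0.291, 0.913); φ = arcsin(p_z) ≈ 65.92°, λ = atan2(p_y, p_x) ≈ -45.48°.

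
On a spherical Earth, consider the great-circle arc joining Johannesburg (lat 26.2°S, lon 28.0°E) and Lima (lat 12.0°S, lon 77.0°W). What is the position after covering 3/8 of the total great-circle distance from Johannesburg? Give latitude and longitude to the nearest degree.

≈ lat 31°S, lon 14°W

Write both endpoints as unit vectors p₁, p₂ with components (cos φ cos λ, cos φ sin λ, sin φ).
The central angle between the endpoints is δ = arccos(p₁·p₂) ≈ 1.707 rad (97.8°).
Interpolate at f = 3/8 with slerp weights a = sin((1−f)δ)/sin δ ≈ 0.884, b = sin(fδ)/sin δ ≈ 0.603.
p = a·p₁ + b·p₂ ≈ (0.833, -0.202, -0.515); φ = arcsin(p_z) ≈ -31.03°, λ = atan2(p_y, p_x) ≈ -13.65°.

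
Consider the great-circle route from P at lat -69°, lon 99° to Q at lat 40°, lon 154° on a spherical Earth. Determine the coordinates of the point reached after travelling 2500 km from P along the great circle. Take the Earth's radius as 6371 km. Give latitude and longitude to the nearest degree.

≈ lat -50°, lon 124°

From cos δ = sin φ₁ sin φ₂ + cos φ₁ cos φ₂ cos Δλ, the central angle is δ ≈ 2.029 rad (116.3°). The total great-circle distance is δ·R ≈ 2.029 × 6371 ≈ 12929 km, so the target fraction is f = 2500/12929 ≈ 0.193.
Interpolate at f ≈ 0.193 with slerp weights a = sin((1−f)δ)/sin δ ≈ 1.113, b = sin(fδ)/sin δ ≈ 0.426.
p = a·p₁ + b·p₂ ≈ (-0.356, 0.537, -0.765); φ = arcsin(p_z) ≈ -49.88°, λ = atan2(p_y, p_x) ≈ 123.54°.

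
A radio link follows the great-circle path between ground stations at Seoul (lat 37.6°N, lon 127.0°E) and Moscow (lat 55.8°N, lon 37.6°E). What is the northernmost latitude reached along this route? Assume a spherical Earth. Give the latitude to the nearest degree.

The great circle lies in the plane with unit normal n̂ = (p₁ × p₂)/|p₁ × p₂|.
Here n̂_z ≈ -0.517; the vertex latitude is φ_max = arccos|n̂_z| ≈ 58.8°.
Check via Clairaut: cos φ_max = |cos φ₁| · sin C = cos(37.6°)·sin(40.8°) ≈ 0.517, again giving ≈ 58.8°.

≈ 59°N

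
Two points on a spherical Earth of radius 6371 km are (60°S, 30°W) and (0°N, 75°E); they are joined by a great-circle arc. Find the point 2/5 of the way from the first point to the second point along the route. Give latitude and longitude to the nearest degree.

≈ (48°S, 37°E)

Write both endpoints as unit vectors p₁, p₂ with components (cos φ cos λ, cos φ sin λ, sin φ).
The central angle between the endpoints is δ = arccos(p₁·p₂) ≈ 1.701 rad (97.4°).
Interpolate at f = 2/5 with slerp weights a = sin((1−f)δ)/sin δ ≈ 0.860, b = sin(fδ)/sin δ ≈ 0.634.
p = a·p₁ + b·p₂ ≈ (0.536, 0.398, -0.744); φ = arcsin(p_z) ≈ -48.10°, λ = atan2(p_y, p_x) ≈ 36.56°.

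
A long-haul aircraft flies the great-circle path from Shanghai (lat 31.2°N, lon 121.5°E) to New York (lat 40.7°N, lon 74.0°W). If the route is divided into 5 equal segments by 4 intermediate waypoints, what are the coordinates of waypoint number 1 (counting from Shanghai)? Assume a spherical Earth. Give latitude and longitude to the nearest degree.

≈ lat 52°N, lon 129°E

Convert each endpoint to a unit vector on the sphere (x = cos φ cos λ, y = cos φ sin λ, z = sin φ).
The central angle between the endpoints is δ = arccos(p₁·p₂) ≈ 1.862 rad (106.7°).
Interpolate at f = 1/5 with slerp weights a = sin((1−f)δ)/sin δ ≈ 1.041, b = sin(fδ)/sin δ ≈ 0.380.
p = a·p₁ + b·p₂ ≈ (-0.386, 0.482, 0.787); φ = arcsin(p_z) ≈ 51.88°, λ = atan2(p_y, p_x) ≈ 128.66°.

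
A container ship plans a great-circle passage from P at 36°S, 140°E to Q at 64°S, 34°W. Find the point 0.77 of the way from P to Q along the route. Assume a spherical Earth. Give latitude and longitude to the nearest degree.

≈ 82°S, 23°W

Convert each endpoint to a unit vector on the sphere (x = cos φ cos λ, y = cos φ sin λ, z = sin φ).
The central angle between the endpoints is δ = arccos(p₁·p₂) ≈ 1.394 rad (79.9°).
Interpolate at f = 0.77 with slerp weights a = sin((1−f)δ)/sin δ ≈ 0.320, b = sin(fδ)/sin δ ≈ 0.893.
p = a·p₁ + b·p₂ ≈ (0.126, -0.052, -0.991); φ = arcsin(p_z) ≈ -82.16°, λ = atan2(p_y, p_x) ≈ -22.56°.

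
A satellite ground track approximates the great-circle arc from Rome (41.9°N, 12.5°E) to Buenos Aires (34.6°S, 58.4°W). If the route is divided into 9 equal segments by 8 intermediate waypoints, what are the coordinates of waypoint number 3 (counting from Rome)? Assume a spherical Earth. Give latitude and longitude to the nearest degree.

Convert each endpoint to a unit vector on the sphere (x = cos φ cos λ, y = cos φ sin λ, z = sin φ).
The central angle between the endpoints is δ = arccos(p₁·p₂) ≈ 1.751 rad (100.3°).
Interpolate at f = 3/9 with slerp weights a = sin((1−f)δ)/sin δ ≈ 0.935, b = sin(fδ)/sin δ ≈ 0.560.
p = a·p₁ + b·p₂ ≈ (0.921, -0.242, 0.306); φ = arcsin(p_z) ≈ 17.83°, λ = atan2(p_y, p_x) ≈ -14.73°.

≈ 18°N, 15°W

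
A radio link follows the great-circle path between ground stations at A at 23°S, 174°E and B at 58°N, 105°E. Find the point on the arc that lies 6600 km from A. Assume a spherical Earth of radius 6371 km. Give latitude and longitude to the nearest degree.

≈ 29°N, 144°E

The haversine formula gives a central angle δ ≈ 1.728 rad (99.0°) between the endpoints. The total great-circle distance is δ·R ≈ 1.728 × 6371 ≈ 11009 km, so the target fraction is f = 6600/11009 ≈ 0.600.
Interpolate at f ≈ 0.600 with slerp weights a = sin((1−f)δ)/sin δ ≈ 0.646, b = sin(fδ)/sin δ ≈ 0.871.
p = a·p₁ + b·p₂ ≈ (-0.711, 0.508, 0.486); φ = arcsin(p_z) ≈ 29.10°, λ = atan2(p_y, p_x) ≈ 144.45°.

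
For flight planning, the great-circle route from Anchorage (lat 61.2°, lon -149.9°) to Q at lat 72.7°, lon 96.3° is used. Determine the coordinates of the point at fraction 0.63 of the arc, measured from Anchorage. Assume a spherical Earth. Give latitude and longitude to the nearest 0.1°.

Convert each endpoint to a unit vector on the sphere (x = cos φ cos λ, y = cos φ sin λ, z = sin φ).
The central angle between the endpoints is δ = arccos(p₁·p₂) ≈ 0.678 rad (38.8°).
Interpolate at f = 0.63 with slerp weights a = sin((1−f)δ)/sin δ ≈ 0.396, b = sin(fδ)/sin δ ≈ 0.660.
p = a·p₁ + b·p₂ ≈ (-0.187, 0.100, 0.977); φ = arcsin(p_z) ≈ 77.79°, λ = atan2(p_y, p_x) ≈ 151.90°.

≈ lat 77.8°, lon 151.9°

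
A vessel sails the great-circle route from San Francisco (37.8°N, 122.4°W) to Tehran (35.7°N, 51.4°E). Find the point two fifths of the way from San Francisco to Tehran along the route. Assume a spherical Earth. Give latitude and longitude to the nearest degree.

From cos δ = sin φ₁ sin φ₂ + cos φ₁ cos φ₂ cos Δλ, the central angle is δ ≈ 1.855 rad (106.3°).
Interpolate at f = 2/5 with slerp weights a = sin((1−f)δ)/sin δ ≈ 0.934, b = sin(fδ)/sin δ ≈ 0.704.
p = a·p₁ + b·p₂ ≈ (-0.039, -0.177, 0.984); φ = arcsin(p_z) ≈ 79.58°, λ = atan2(p_y, p_x) ≈ -102.45°.

≈ 80°N, 102°W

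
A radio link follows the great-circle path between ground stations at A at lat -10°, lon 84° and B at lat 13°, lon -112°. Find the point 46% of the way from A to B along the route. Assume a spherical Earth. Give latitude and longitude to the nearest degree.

From cos δ = sin φ₁ sin φ₂ + cos φ₁ cos φ₂ cos Δλ, the central angle is δ ≈ 2.863 rad (164.0°).
Interpolate at f = 0.46 with slerp weights a = sin((1−f)δ)/sin δ ≈ 3.636, b = sin(fδ)/sin δ ≈ 3.520.
p = a·p₁ + b·p₂ ≈ (-0.911, 0.381, 0.161); φ = arcsin(p_z) ≈ 9.24°, λ = atan2(p_y, p_x) ≈ 157.32°.

≈ lat 9°, lon 157°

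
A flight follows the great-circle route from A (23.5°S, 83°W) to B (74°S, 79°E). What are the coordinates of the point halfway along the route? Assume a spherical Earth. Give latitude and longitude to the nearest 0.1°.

≈ (64.1°S, 75.6°W)

The haversine formula gives a central angle δ ≈ 1.427 rad (81.8°) between the endpoints.
Interpolate at f = 1/2 with slerp weights a = sin((1−f)δ)/sin δ ≈ 0.661, b = sin(fδ)/sin δ ≈ 0.661.
p = a·p₁ + b·p₂ ≈ (0.109, -0.423, -0.900); φ = arcsin(p_z) ≈ -64.10°, λ = atan2(p_y, p_x) ≈ -75.59°.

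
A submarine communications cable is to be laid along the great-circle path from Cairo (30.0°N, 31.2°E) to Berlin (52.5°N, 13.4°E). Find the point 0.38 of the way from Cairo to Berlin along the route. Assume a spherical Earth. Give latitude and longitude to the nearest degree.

Write both endpoints as unit vectors p₁, p₂ with components (cos φ cos λ, cos φ sin λ, sin φ).
The central angle between the endpoints is δ = arccos(p₁·p₂) ≈ 0.454 rad (26.0°).
Interpolate at f = 0.38 with slerp weights a = sin((1−f)δ)/sin δ ≈ 0.633, b = sin(fδ)/sin δ ≈ 0.391.
p = a·p₁ + b·p₂ ≈ (0.701, 0.339, 0.627); φ = arcsin(p_z) ≈ 38.85°, λ = atan2(p_y, p_x) ≈ 25.83°.

≈ (39°N, 26°E)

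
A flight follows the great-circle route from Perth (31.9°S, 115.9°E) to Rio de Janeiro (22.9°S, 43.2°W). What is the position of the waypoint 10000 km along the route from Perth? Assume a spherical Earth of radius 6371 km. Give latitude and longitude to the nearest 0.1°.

≈ 51.6°S, 25.7°W

The haversine formula gives a central angle δ ≈ 2.123 rad (121.7°) between the endpoints. The total great-circle distance is δ·R ≈ 2.123 × 6371 ≈ 13529 km, so the target fraction is f = 10000/13529 ≈ 0.739.
Interpolate at f ≈ 0.739 with slerp weights a = sin((1−f)δ)/sin δ ≈ 0.618, b = sin(fδ)/sin δ ≈ 1.175.
p = a·p₁ + b·p₂ ≈ (0.560, -0.269, -0.784); φ = arcsin(p_z) ≈ -51.61°, λ = atan2(p_y, p_x) ≈ -25.66°.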